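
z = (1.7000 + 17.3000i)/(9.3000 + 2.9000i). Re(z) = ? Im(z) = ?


Multiply by conjugate: (1.7000 + 17.3000i)(9.3000 - 2.9000i) / (9.3^2 + 2.9^2)
Numerator real = 1.7*9.3 + 17.3*2.9 = 65.98
Numerator imag = 17.3*9.3 - 1.7*2.9 = 155.96
Denominator = 94.9
Re(z) = 65.98/94.9 = 0.6953
Im(z) = 155.96/94.9 = 1.6434

Re(z) = 0.6953, Im(z) = 1.6434


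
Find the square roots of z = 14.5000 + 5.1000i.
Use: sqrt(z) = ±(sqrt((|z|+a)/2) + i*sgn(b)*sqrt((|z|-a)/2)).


|z| = sqrt(210.25+26.01) = 15.3708
sqrt((|z|+a)/2) = sqrt((15.3708+14.5)/2) = sqrt(14.9354) = 3.8646
sqrt((|z|-a)/2) = sqrt((15.3708-14.5)/2) = sqrt(0.4354) = 0.6598

±(3.8646 + 0.6598i) i.e. 3.8646 + 0.6598i and -3.8646 - 0.6598i


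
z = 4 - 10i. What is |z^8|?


|z| = sqrt(16+100) = sqrt(116) = 10.7703
|z^8| = |z|^8 = (sqrt(116))^8 = 116^4 = 181063936

|z^8| = 181063936


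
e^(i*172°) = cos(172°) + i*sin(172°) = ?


cos(172°) = -0.9903
sin(172°) = 0.1392

e^(i*172°) = -0.9903 + 0.1392i


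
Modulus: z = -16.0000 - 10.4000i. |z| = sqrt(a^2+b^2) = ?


|z| = sqrt((-16)^2 + (-10.4)^2) = sqrt(256 + 108.16) = sqrt(364.16) = 19.0830

|z| = 19.0830


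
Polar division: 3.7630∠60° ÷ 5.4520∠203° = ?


r = 3.7630 / 5.4520 = 0.6902
theta = 60° - 203° = -143° = 217° (mod 360)

0.6902 cis(217°)


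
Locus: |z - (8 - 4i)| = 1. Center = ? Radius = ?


|z - z0| = r is a circle with center z0 and radius r.
Center = (8, -4), radius = 1

Circle with center (8, -4) and radius 1


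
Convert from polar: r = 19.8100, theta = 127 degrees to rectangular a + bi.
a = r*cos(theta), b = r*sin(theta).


a = 19.8100*cos(127°) = 19.8100*(-0.601815) = -11.9220
b = 19.8100*sin(127°) = 19.8100*0.798636 = 15.8210

-11.9220 + 15.8210i


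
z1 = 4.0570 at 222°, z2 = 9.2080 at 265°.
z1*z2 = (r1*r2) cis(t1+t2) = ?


r = 4.0570 * 9.2080 = 37.3569
theta = 222° + 265° = 487° = 127° (mod 360)

37.3569 cis(127°)


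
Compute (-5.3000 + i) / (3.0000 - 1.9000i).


Conjugate of z2 = 3.0000 + 1.9000i
Numerator: (-5.3000 + i)(3.0000 + 1.9000i) = -17.8000 - 7.0700i
Denominator: 3^2 + (-1.9)^2 = 12.61
Result = (-17.8000 - 7.0700i)/12.61

-1.4116 - 0.5607i


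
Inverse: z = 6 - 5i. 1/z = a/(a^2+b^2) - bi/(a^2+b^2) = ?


|z|^2 = 36+25 = 61
1/z = (6 + 5i)/61

1/z = 0.0984 + 0.0820i


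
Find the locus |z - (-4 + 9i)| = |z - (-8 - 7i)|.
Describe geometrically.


Equal distances means the locus is the perpendicular bisector of z1 and z2.
Midpoint = ((-4+(-8))/2, (9+(-7))/2) = (-6.0000, 1.0000)

Perpendicular bisector through (-6.0000, 1.0000)


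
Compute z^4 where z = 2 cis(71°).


r^4 = 2^4 = 16
n*theta = 4*71° = 284° = 284° (mod 360)
a = 16*cos(284°) = 3.8708
b = 16*sin(284°) = -15.5247

16 cis(284°) = 3.8708 - 15.5247i


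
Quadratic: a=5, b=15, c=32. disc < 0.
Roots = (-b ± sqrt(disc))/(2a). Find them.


disc = 15^2 - 4*5*32 = 225 - 640 = -415
sqrt(|disc|) = sqrt(415) = 20.3715
Real part = -15/(2*5) = -1.5000
Imag part = 20.3715/(2*5) = 2.0372

-1.5000 ± 2.0372i


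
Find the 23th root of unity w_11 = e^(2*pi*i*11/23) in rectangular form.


Angle = 360*11/23 = 172.1739°
a = cos(172.1739°) = -0.9907
b = sin(172.1739°) = 0.1362

-0.9907 + 0.1362i


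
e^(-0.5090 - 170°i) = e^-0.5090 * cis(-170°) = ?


e^-0.5090 = 0.6011
cos(-170°) = -0.9848
sin(-170°) = -0.1736
Real = 0.6011*(-0.9848) = -0.5920
Imag = 0.6011*(-0.1736) = -0.1044

-0.5920 - 0.1044i


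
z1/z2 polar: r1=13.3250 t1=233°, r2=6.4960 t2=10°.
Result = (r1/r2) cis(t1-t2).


r = 13.3250 / 6.4960 = 2.0513
theta = 233° - 10° = 223° = 223° (mod 360)

2.0513 cis(223°)


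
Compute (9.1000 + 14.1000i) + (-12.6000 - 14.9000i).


Real: 9.1 - 12.6 = -3.5
Imag: 14.1 - 14.9 = -0.8

-3.5000 - 0.8000i


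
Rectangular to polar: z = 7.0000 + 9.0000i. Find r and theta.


r = sqrt(49+81) = sqrt(130) = 11.4018
theta = atan2(9, 7) = 52.1250 degrees

r = 11.4018, theta = 52.1250 degrees


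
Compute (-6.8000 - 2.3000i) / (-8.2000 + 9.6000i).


Conjugate of z2 = -8.2000 - 9.6000i
Numerator: (-6.8000 - 2.3000i)(-8.2000 - 9.6000i) = 33.6800 + 84.1400i
Denominator: (-8.2)^2 + 9.6^2 = 159.4
Result = (33.6800 + 84.1400i)/159.4

0.2113 + 0.5279i


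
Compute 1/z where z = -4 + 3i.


|z|^2 = 16+9 = 25
1/z = (-4 - 3i)/25

1/z = -0.1600 - 0.1200i


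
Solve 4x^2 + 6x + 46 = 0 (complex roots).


disc = 6^2 - 4*4*46 = 36 - 736 = -700
sqrt(|disc|) = sqrt(700) = 26.4575
Real part = -6/(2*4) = -0.7500
Imag part = 26.4575/(2*4) = 3.3072

-0.7500 ± 3.3072i


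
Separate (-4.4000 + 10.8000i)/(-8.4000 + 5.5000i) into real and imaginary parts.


Multiply by conjugate: (-4.4000 + 10.8000i)(-8.4000 - 5.5000i) / ((-8.4)^2 + 5.5^2)
Numerator real = -4.4*(-8.4) + 10.8*5.5 = 96.36
Numerator imag = 10.8*(-8.4) - (-4.4)*5.5 = -66.52
Denominator = 100.81
Re(z) = 96.36/100.81 = 0.9559
Im(z) = -66.52/100.81 = -0.6599

Re(z) = 0.9559, Im(z) = -0.6599


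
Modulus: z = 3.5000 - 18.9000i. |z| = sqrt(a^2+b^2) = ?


|z| = sqrt(3.5^2 + (-18.9)^2) = sqrt(12.25 + 357.21) = sqrt(369.46) = 19.2213

|z| = 19.2213


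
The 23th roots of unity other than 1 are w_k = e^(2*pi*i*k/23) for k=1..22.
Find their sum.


With w = e^(2*pi*i/23), all 23 of the 23th roots of unity w^0 = 1, w, ..., w^(22) sum to 0: 1 + w + ... + w^(22) = (1 - w^23)/(1 - w) = 0 since w^23 = 1, w ≠ 1.
Removing the root 1: w + w^2 + ... + w^(22) = 0 - 1 = -1

Sum = -1


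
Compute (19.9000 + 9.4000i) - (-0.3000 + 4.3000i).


Real: 19.9 + 0.3 = 20.2
Imag: 9.4 - 4.3 = 5.1

20.2000 + 5.1000i


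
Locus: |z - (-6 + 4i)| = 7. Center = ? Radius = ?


|z - z0| = r is a circle with center z0 and radius r.
Center = (-6, 4), radius = 7

Circle with center (-6, 4) and radius 7


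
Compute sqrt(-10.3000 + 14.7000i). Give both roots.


|z| = sqrt(106.09+216.09) = 17.9494
sqrt((|z|+a)/2) = sqrt((17.9494+(-10.3))/2) = sqrt(3.8247) = 1.9557
sqrt((|z|-a)/2) = sqrt((17.9494-(-10.3))/2) = sqrt(14.1247) = 3.7583

±(1.9557 + 3.7583i) i.e. 1.9557 + 3.7583i and -1.9557 - 3.7583i


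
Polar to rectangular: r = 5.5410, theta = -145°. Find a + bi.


a = 5.5410*cos(-145°) = 5.5410*(-0.81915) = -4.5389
b = 5.5410*sin(-145°) = 5.5410*(-0.57358) = -3.1782

-4.5389 - 3.1782i


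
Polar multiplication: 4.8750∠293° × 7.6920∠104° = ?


r = 4.8750 * 7.6920 = 37.4985
theta = 293° + 104° = 397° = 37° (mod 360)

37.4985 cis(37°)


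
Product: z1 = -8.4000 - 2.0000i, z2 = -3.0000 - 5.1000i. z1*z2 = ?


Real = -8.4*(-3) - (-2)*(-5.1) = 25.2 - 10.2 = 15
Imag = -8.4*(-5.1) - (3)*(-2) = 42.84 + 6 = 48.84

15.0000 + 48.8400i


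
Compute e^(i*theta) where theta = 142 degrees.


cos(142°) = -0.7880
sin(142°) = 0.6157

e^(i*142°) = -0.7880 + 0.6157i


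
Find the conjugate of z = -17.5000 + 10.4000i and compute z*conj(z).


z_bar = -17.5000 - 10.4000i
z*z_bar = (-17.5)^2 + 10.4^2 = 306.25 + 108.16 = 414.41

z_bar = -17.5000 - 10.4000i, z*z_bar = 414.41


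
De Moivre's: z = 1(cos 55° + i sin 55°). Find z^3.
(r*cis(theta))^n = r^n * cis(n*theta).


r^3 = 1^3 = 1
n*theta = 3*55° = 165° = 165° (mod 360)
a = 1*cos(165°) = -0.9659
b = 1*sin(165°) = 0.2588

1 cis(165°) = -0.9659 + 0.2588i


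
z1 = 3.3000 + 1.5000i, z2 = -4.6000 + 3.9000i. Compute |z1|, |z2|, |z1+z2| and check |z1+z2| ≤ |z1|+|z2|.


|z1| = sqrt(3.3^2 + 1.5^2) = sqrt(13.14) = 3.6249
|z2| = sqrt((-4.6)^2 + 3.9^2) = sqrt(36.37) = 6.0308
z1+z2 = -1.3000 + 5.4000i
|z1+z2| = sqrt(30.85) = 5.5543
|z1|+|z2| = 3.6249 + 6.0308 = 9.6557

|z1+z2| = 5.5543 ≤ |z1|+|z2| = 9.6557 (verified)


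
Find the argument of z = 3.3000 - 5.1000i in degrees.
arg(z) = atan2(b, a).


Re = 3.3, Im = -5.1
arg = atan2(-5.1, 3.3) = -57.0948 degrees

arg(z) = -57.0948 degrees


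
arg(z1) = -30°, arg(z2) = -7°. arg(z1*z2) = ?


arg(z1*z2) = -30° - 7° = -37°
Normalized to (-180°, 180°]: -37°

-37°


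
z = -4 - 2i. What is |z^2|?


|z| = sqrt(16+4) = sqrt(20) = 4.4721
|z^2| = |z|^2 = (sqrt(20))^2 = 20

|z^2| = 20


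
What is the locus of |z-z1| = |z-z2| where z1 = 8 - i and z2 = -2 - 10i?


Equal distances means the locus is the perpendicular bisector of z1 and z2.
Midpoint = ((8+(-2))/2, (-1+(-10))/2) = (3.0000, -5.5000)

Perpendicular bisector through (3.0000, -5.5000)


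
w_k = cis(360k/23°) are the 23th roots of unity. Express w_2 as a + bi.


Angle = 360*2/23 = 31.3043°
a = cos(31.3043°) = 0.8544
b = sin(31.3043°) = 0.5196

0.8544 + 0.5196i


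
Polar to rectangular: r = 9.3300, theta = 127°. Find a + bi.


a = 9.3300*cos(127°) = 9.3300*(-0.601815) = -5.6149
b = 9.3300*sin(127°) = 9.3300*0.79864 = 7.4513

-5.6149 + 7.4513i


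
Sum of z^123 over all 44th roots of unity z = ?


The roots are w_k = w^k with w = e^(2*pi*i/44), and (w^k)^123 = (w^123)^k.
So S = 1 + u + u^2 + ... + u^(43) with u = w^123.
123 = 2*44 + 35, so 123 is not a multiple of 44: u = (w^44)^2 * w^35 = w^35 ≠ 1 (w is a primitive 44th root), while u^44 = (w^44)^123 = 1.
Geometric series: S = (1 - u^44)/(1 - u) = (1 - 1)/(1 - u) = 0

S = 0


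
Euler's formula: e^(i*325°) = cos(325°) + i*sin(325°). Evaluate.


cos(325°) = 0.8192
sin(325°) = -0.5736

e^(i*325°) = 0.8192 - 0.5736i


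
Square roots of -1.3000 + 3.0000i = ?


|z| = sqrt(1.69+9) = 3.2696
sqrt((|z|+a)/2) = sqrt((3.2696+(-1.3))/2) = sqrt(0.9848) = 0.9924
sqrt((|z|-a)/2) = sqrt((3.2696-(-1.3))/2) = sqrt(2.2848) = 1.5115

±(0.9924 + 1.5115i) i.e. 0.9924 + 1.5115i and -0.9924 - 1.5115i


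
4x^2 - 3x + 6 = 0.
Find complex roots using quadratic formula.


disc = (-3)^2 - 4*4*6 = 9 - 96 = -87
sqrt(|disc|) = sqrt(87) = 9.3274
Real part = 3/(2*4) = 0.3750
Imag part = 9.3274/(2*4) = 1.1659

0.3750 ± 1.1659i


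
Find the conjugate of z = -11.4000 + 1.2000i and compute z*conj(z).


z_bar = -11.4000 - 1.2000i
z*z_bar = (-11.4)^2 + 1.2^2 = 129.96 + 1.44 = 131.4

z_bar = -11.4000 - 1.2000i, z*z_bar = 131.4


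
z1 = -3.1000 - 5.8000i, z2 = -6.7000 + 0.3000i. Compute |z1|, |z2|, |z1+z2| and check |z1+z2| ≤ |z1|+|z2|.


|z1| = sqrt((-3.1)^2 + (-5.8)^2) = sqrt(43.25) = 6.5765
|z2| = sqrt((-6.7)^2 + 0.3^2) = sqrt(44.98) = 6.7067
z1+z2 = -9.8000 - 5.5000i
|z1+z2| = sqrt(126.29) = 11.2379
|z1|+|z2| = 6.5765 + 6.7067 = 13.2832

|z1+z2| = 11.2379 ≤ |z1|+|z2| = 13.2832 (verified)


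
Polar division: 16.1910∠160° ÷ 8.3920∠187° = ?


r = 16.1910 / 8.3920 = 1.9293
theta = 160° - 187° = -27° = 333° (mod 360)

1.9293 cis(333°)


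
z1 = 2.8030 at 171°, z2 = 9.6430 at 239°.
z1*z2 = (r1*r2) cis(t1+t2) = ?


r = 2.8030 * 9.6430 = 27.0293
theta = 171° + 239° = 410° = 50° (mod 360)

27.0293 cis(50°)


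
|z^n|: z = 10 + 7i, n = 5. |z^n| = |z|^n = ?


|z| = sqrt(100+49) = sqrt(149) = 12.2066
|z^5| = |z|^5 = (sqrt(149))^5 = 149^2 * sqrt(149) = 22201*sqrt(149)

|z^5| = 22201*sqrt(149) ≈ 270997.7412


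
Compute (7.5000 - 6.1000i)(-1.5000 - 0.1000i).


Real = 7.5*(-1.5) - (-6.1)*(-0.1) = -11.25 - 0.61 = -11.86
Imag = 7.5*(-0.1) - (1.5)*(-6.1) = -0.75 + 9.15 = 8.4

-11.8600 + 8.4000i


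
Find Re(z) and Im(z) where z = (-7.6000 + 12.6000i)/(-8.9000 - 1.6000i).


Multiply by conjugate: (-7.6000 + 12.6000i)(-8.9000 + 1.6000i) / ((-8.9)^2 + (-1.6)^2)
Numerator real = -7.6*(-8.9) + 12.6*(-1.6) = 47.48
Numerator imag = 12.6*(-8.9) - (-7.6)*(-1.6) = -124.3
Denominator = 81.77
Re(z) = 47.48/81.77 = 0.5807
Im(z) = -124.3/81.77 = -1.5201

Re(z) = 0.5807, Im(z) = -1.5201


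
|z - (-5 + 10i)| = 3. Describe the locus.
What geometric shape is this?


|z - z0| = r is a circle with center z0 and radius r.
Center = (-5, 10), radius = 3

Circle with center (-5, 10) and radius 3


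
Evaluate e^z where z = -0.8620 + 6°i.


e^-0.8620 = 0.4223
cos(6°) = 0.9945
sin(6°) = 0.1045
Real = 0.4223*0.9945 = 0.4200
Imag = 0.4223*0.1045 = 0.0441

0.4200 + 0.0441i


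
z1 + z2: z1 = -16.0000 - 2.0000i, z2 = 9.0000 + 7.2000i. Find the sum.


Real: -16 + 9 = -7
Imag: -2 + 7.2 = 5.2

-7.0000 + 5.2000i


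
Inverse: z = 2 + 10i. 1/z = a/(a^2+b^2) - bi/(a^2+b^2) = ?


|z|^2 = 4+100 = 104
1/z = (2 - 10i)/104

1/z = 0.0192 - 0.0962i


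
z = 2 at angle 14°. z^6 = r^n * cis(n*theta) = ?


r^6 = 2^6 = 64
n*theta = 6*14° = 84° = 84° (mod 360)
a = 64*cos(84°) = 6.6898
b = 64*sin(84°) = 63.6494

64 cis(84°) = 6.6898 + 63.6494i


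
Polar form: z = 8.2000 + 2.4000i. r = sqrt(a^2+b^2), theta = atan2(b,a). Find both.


r = sqrt(67.24+5.76) = sqrt(73) = 8.5440
theta = atan2(2.4, 8.2) = 16.3139 degrees

r = 8.5440, theta = 16.3139 degrees


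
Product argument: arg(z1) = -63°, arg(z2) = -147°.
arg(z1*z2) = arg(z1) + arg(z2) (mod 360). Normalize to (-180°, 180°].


arg(z1*z2) = -63° - 147° = -210°
Normalized to (-180°, 180°]: 150°

150°


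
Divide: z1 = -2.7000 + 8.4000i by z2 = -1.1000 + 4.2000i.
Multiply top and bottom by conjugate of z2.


Conjugate of z2 = -1.1000 - 4.2000i
Numerator: (-2.7000 + 8.4000i)(-1.1000 - 4.2000i) = 38.2500 + 2.1000i
Denominator: (-1.1)^2 + 4.2^2 = 18.85
Result = (38.2500 + 2.1000i)/18.85

2.0292 + 0.1114i


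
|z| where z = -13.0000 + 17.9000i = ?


|z| = sqrt((-13)^2 + 17.9^2) = sqrt(169 + 320.41) = sqrt(489.41) = 22.1226

|z| = 22.1226


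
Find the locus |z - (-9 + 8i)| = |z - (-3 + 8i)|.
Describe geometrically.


Equal distances means the locus is the perpendicular bisector of z1 and z2.
Midpoint = ((-9+(-3))/2, (8+8)/2) = (-6.0000, 8.0000)

Perpendicular bisector through (-6.0000, 8.0000)


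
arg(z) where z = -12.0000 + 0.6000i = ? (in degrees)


Re = -12, Im = 0.6
arg = atan2(0.6, -12) = 177.1376 degrees

arg(z) = 177.1376 degrees


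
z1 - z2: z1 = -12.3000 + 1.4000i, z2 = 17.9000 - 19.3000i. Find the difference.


Real: -12.3 - 17.9 = -30.2
Imag: 1.4 + 19.3 = 20.7

-30.2000 + 20.7000i


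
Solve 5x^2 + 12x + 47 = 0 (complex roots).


disc = 12^2 - 4*5*47 = 144 - 940 = -796
sqrt(|disc|) = sqrt(796) = 28.2135
Real part = -12/(2*5) = -1.2000
Imag part = 28.2135/(2*5) = 2.8213

-1.2000 ± 2.8213i


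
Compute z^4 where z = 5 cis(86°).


r^4 = 5^4 = 625
n*theta = 4*86° = 344° = 344° (mod 360)
a = 625*cos(344°) = 600.7886
b = 625*sin(344°) = -172.2733

625 cis(344°) = 600.7886 - 172.2733i


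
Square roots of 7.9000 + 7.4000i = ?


|z| = sqrt(62.41+54.76) = 10.8245
sqrt((|z|+a)/2) = sqrt((10.8245+7.9)/2) = sqrt(9.3623) = 3.0598
sqrt((|z|-a)/2) = sqrt((10.8245-7.9)/2) = sqrt(1.4623) = 1.2092

±(3.0598 + 1.2092i) i.e. 3.0598 + 1.2092i and -3.0598 - 1.2092i


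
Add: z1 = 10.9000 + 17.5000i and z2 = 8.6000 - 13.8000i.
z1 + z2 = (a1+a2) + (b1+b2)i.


Real: 10.9 + 8.6 = 19.5
Imag: 17.5 - 13.8 = 3.7

19.5000 + 3.7000i


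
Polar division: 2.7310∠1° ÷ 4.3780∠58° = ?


r = 2.7310 / 4.3780 = 0.6238
theta = 1° - 58° = -57° = 303° (mod 360)

0.6238 cis(303°)


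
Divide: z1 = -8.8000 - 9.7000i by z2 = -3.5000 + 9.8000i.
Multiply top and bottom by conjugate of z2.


Conjugate of z2 = -3.5000 - 9.8000i
Numerator: (-8.8000 - 9.7000i)(-3.5000 - 9.8000i) = -64.2600 + 120.1900i
Denominator: (-3.5)^2 + 9.8^2 = 108.29
Result = (-64.2600 + 120.1900i)/108.29

-0.5934 + 1.1099i


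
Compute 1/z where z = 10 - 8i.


|z|^2 = 100+64 = 164
1/z = (10 + 8i)/164

1/z = 0.0610 + 0.0488i


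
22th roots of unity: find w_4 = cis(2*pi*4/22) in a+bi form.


Angle = 360*4/22 = 65.4545°
a = cos(65.4545°) = 0.4154
b = sin(65.4545°) = 0.9096

0.4154 + 0.9096i


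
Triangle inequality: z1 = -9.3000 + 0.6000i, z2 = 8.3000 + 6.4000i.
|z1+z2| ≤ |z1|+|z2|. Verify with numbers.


|z1| = sqrt((-9.3)^2 + 0.6^2) = sqrt(86.85) = 9.3193
|z2| = sqrt(8.3^2 + 6.4^2) = sqrt(109.85) = 10.4809
z1+z2 = -1.0000 + 7.0000i
|z1+z2| = sqrt(50) = 7.0711
|z1|+|z2| = 9.3193 + 10.4809 = 19.8002

|z1+z2| = 7.0711 ≤ |z1|+|z2| = 19.8002 (verified)


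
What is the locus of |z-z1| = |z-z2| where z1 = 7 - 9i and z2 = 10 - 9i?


Equal distances means the locus is the perpendicular bisector of z1 and z2.
Midpoint = ((7+10)/2, (-9+(-9))/2) = (8.5000, -9.0000)

Perpendicular bisector through (8.5000, -9.0000)


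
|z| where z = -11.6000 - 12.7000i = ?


|z| = sqrt((-11.6)^2 + (-12.7)^2) = sqrt(134.56 + 161.29) = sqrt(295.85) = 17.2003

|z| = 17.2003


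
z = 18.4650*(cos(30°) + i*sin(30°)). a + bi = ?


a = 18.4650*cos(30°) = 18.4650*0.86603 = 15.9912
b = 18.4650*sin(30°) = 18.4650*0.5 = 9.2325

15.9912 + 9.2325i


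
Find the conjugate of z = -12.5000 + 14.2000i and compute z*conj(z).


z_bar = -12.5000 - 14.2000i
z*z_bar = (-12.5)^2 + 14.2^2 = 156.25 + 201.64 = 357.89

z_bar = -12.5000 - 14.2000i, z*z_bar = 357.89


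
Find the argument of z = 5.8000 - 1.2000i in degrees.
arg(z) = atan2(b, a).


Re = 5.8, Im = -1.2
arg = atan2(-1.2, 5.8) = -11.6894 degrees

arg(z) = -11.6894 degrees


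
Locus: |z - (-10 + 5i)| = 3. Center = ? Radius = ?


|z - z0| = r is a circle with center z0 and radius r.
Center = (-10, 5), radius = 3

Circle with center (-10, 5) and radius 3


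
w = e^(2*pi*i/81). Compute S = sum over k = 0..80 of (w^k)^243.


The roots are w_k = w^k with w = e^(2*pi*i/81), and (w^k)^243 = (w^243)^k.
So S = 1 + u + u^2 + ... + u^(80) with u = w^243.
243 = 3*81 + 0, so 243 is a multiple of 81 and u = (w^81)^3 = 1.
Every one of the 81 terms equals 1: S = 81

S = 81


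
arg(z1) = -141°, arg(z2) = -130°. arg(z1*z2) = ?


arg(z1*z2) = -141° - 130° = -271°
Normalized to (-180°, 180°]: 89°

89°


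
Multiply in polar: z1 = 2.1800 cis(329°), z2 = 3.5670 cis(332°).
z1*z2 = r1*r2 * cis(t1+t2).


r = 2.1800 * 3.5670 = 7.7761
theta = 329° + 332° = 661° = 301° (mod 360)

7.7761 cis(301°)


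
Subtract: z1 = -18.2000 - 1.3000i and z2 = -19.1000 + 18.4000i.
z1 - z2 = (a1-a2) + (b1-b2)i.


Real: -18.2 + 19.1 = 0.9
Imag: -1.3 - 18.4 = -19.7

0.9000 - 19.7000i


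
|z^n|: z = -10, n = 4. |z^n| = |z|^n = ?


|z| = sqrt(100+0) = sqrt(100) = 10
|z^4| = |z|^4 = 10^4 = 10000

|z^4| = 10000


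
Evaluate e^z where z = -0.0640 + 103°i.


e^-0.0640 = 0.9380
cos(103°) = -0.22495
sin(103°) = 0.9744
Real = 0.9380*(-0.22495) = -0.2110
Imag = 0.9380*0.9744 = 0.9140

-0.2110 + 0.9140i


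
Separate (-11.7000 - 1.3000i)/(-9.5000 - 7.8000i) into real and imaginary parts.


Multiply by conjugate: (-11.7000 - 1.3000i)(-9.5000 + 7.8000i) / ((-9.5)^2 + (-7.8)^2)
Numerator real = -11.7*(-9.5) - (1.3)*(-7.8) = 121.29
Numerator imag = -1.3*(-9.5) - (-11.7)*(-7.8) = -78.91
Denominator = 151.09
Re(z) = 121.29/151.09 = 0.8028
Im(z) = -78.91/151.09 = -0.5223

Re(z) = 0.8028, Im(z) = -0.5223


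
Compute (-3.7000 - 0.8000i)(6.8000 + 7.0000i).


Real = -3.7*6.8 - (-0.8)*7 = -25.16 - (-5.6) = -19.56
Imag = -3.7*7 + 6.8*(-0.8) = -25.9 - (5.44) = -31.34

-19.5600 - 31.3400i


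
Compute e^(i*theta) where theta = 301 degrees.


cos(301°) = 0.5150
sin(301°) = -0.8572

e^(i*301°) = 0.5150 - 0.8572i


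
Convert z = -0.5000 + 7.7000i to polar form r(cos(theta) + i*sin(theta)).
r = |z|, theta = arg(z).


r = sqrt(0.25+59.29) = sqrt(59.54) = 7.7162
theta = atan2(7.7, -0.5) = 93.7153 degrees

r = 7.7162, theta = 93.7153 degrees


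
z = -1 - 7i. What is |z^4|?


|z| = sqrt(1+49) = sqrt(50) = 7.0711
|z^4| = |z|^4 = (sqrt(50))^4 = 50^2 = 2500

|z^4| = 2500


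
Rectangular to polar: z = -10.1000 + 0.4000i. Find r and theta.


r = sqrt(102.01+0.16) = sqrt(102.17) = 10.1079
theta = atan2(0.4, -10.1) = 177.7320 degrees

r = 10.1079, theta = 177.7320 degrees


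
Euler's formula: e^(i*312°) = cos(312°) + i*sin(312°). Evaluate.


cos(312°) = 0.6691
sin(312°) = -0.7431

e^(i*312°) = 0.6691 - 0.7431i


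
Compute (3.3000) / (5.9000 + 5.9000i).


Conjugate of z2 = 5.9000 - 5.9000i
Numerator: (3.3000)(5.9000 - 5.9000i) = 19.4700 - 19.4700i
Denominator: 5.9^2 + 5.9^2 = 69.62
Result = (19.4700 - 19.4700i)/69.62

0.2797 - 0.2797i


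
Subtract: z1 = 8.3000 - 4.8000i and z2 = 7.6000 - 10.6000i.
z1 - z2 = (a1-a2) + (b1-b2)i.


Real: 8.3 - 7.6 = 0.7
Imag: -4.8 + 10.6 = 5.8

0.7000 + 5.8000i


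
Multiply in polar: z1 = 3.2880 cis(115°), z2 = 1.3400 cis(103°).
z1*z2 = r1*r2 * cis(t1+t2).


r = 3.2880 * 1.3400 = 4.4059
theta = 115° + 103° = 218° = 218° (mod 360)

4.4059 cis(218°)


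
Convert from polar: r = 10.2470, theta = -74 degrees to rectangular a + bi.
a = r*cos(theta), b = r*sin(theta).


a = 10.2470*cos(-74°) = 10.2470*0.27564 = 2.8245
b = 10.2470*sin(-74°) = 10.2470*(-0.96126) = -9.8500

2.8245 - 9.8500i


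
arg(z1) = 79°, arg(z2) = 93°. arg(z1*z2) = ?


arg(z1*z2) = 79° + 93° = 172°
Normalized to (-180°, 180°]: 172°

172°


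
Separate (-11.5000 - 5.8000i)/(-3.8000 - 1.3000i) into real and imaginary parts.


Multiply by conjugate: (-11.5000 - 5.8000i)(-3.8000 + 1.3000i) / ((-3.8)^2 + (-1.3)^2)
Numerator real = -11.5*(-3.8) - (5.8)*(-1.3) = 51.24
Numerator imag = -5.8*(-3.8) - (-11.5)*(-1.3) = 7.09
Denominator = 16.13
Re(z) = 51.24/16.13 = 3.1767
Im(z) = 7.09/16.13 = 0.4396

Re(z) = 3.1767, Im(z) = 0.4396


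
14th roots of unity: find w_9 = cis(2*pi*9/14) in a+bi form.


Angle = 360*9/14 = 231.4286°
a = cos(231.4286°) = -0.6235
b = sin(231.4286°) = -0.7818

-0.6235 - 0.7818i


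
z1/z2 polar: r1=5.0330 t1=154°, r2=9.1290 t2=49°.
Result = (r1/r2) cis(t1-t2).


r = 5.0330 / 9.1290 = 0.5513
theta = 154° - 49° = 105° = 105° (mod 360)

0.5513 cis(105°)


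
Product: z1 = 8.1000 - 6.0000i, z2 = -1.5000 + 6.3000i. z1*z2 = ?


Real = 8.1*(-1.5) - (-6)*6.3 = -12.15 - (-37.8) = 25.65
Imag = 8.1*6.3 - (1.5)*(-6) = 51.03 + 9 = 60.03

25.6500 + 60.0300i


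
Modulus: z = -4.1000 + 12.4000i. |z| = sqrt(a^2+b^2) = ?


|z| = sqrt((-4.1)^2 + 12.4^2) = sqrt(16.81 + 153.76) = sqrt(170.57) = 13.0602

|z| = 13.0602


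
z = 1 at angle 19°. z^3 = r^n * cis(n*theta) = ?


r^3 = 1^3 = 1
n*theta = 3*19° = 57° = 57° (mod 360)
a = 1*cos(57°) = 0.5446
b = 1*sin(57°) = 0.8387

1 cis(57°) = 0.5446 + 0.8387i


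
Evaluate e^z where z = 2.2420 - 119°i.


e^2.2420 = 9.4121
cos(-119°) = -0.48481
sin(-119°) = -0.87462
Real = 9.4121*(-0.48481) = -4.5631
Imag = 9.4121*(-0.87462) = -8.2320

-4.5631 - 8.2320i


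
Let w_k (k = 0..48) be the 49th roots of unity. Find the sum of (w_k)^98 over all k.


The roots are w_k = w^k with w = e^(2*pi*i/49), and (w^k)^98 = (w^98)^k.
So S = 1 + u + u^2 + ... + u^(48) with u = w^98.
98 = 2*49 + 0, so 98 is a multiple of 49 and u = (w^49)^2 = 1.
Every one of the 49 terms equals 1: S = 49

S = 49


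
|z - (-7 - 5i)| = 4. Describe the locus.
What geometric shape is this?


|z - z0| = r is a circle with center z0 and radius r.
Center = (-7, -5), radius = 4

Circle with center (-7, -5) and radius 4


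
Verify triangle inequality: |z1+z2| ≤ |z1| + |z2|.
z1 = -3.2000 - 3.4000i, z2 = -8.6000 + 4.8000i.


|z1| = sqrt((-3.2)^2 + (-3.4)^2) = sqrt(21.8) = 4.6690
|z2| = sqrt((-8.6)^2 + 4.8^2) = sqrt(97) = 9.8489
z1+z2 = -11.8000 + 1.4000i
|z1+z2| = sqrt(141.2) = 11.8828
|z1|+|z2| = 4.6690 + 9.8489 = 14.5179

|z1+z2| = 11.8828 ≤ |z1|+|z2| = 14.5179 (verified)


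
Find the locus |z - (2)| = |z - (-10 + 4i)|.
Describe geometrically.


Equal distances means the locus is the perpendicular bisector of z1 and z2.
Midpoint = ((2+(-10))/2, (0+4)/2) = (-4.0000, 2.0000)

Perpendicular bisector through (-4.0000, 2.0000)


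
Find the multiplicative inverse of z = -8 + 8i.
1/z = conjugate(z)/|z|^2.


|z|^2 = 64+64 = 128
1/z = (-8 - 8i)/128

1/z = -0.0625 - 0.0625i


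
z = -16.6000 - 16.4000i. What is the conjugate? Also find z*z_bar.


z_bar = -16.6000 + 16.4000i
z*z_bar = (-16.6)^2 + (-16.4)^2 = 275.56 + 268.96 = 544.52

z_bar = -16.6000 + 16.4000i, z*z_bar = 544.52


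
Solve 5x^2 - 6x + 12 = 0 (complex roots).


disc = (-6)^2 - 4*5*12 = 36 - 240 = -204
sqrt(|disc|) = sqrt(204) = 14.2829
Real part = 6/(2*5) = 0.6000
Imag part = 14.2829/(2*5) = 1.4283

0.6000 ± 1.4283i


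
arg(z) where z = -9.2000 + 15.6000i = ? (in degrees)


Re = -9.2, Im = 15.6
arg = atan2(15.6, -9.2) = 120.5297 degrees

arg(z) = 120.5297 degrees


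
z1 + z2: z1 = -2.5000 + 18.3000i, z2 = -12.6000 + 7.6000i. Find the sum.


Real: -2.5 - 12.6 = -15.1
Imag: 18.3 + 7.6 = 25.9

-15.1000 + 25.9000i


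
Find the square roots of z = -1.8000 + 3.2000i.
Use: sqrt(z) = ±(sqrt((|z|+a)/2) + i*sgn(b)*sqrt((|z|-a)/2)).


|z| = sqrt(3.24+10.24) = 3.6715
sqrt((|z|+a)/2) = sqrt((3.6715+(-1.8))/2) = sqrt(0.9358) = 0.9673
sqrt((|z|-a)/2) = sqrt((3.6715-(-1.8))/2) = sqrt(2.7358) = 1.6540

±(0.9673 + 1.6540i) i.e. 0.9673 + 1.6540i and -0.9673 - 1.6540i


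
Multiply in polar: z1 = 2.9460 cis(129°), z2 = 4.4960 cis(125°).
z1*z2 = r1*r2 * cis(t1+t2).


r = 2.9460 * 4.4960 = 13.2452
theta = 129° + 125° = 254° = 254° (mod 360)

13.2452 cis(254°)


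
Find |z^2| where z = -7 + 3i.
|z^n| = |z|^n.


|z| = sqrt(49+9) = sqrt(58) = 7.6158
|z^2| = |z|^2 = (sqrt(58))^2 = 58

|z^2| = 58


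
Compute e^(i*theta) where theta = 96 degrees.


cos(96°) = -0.1045
sin(96°) = 0.9945

e^(i*96°) = -0.1045 + 0.9945i


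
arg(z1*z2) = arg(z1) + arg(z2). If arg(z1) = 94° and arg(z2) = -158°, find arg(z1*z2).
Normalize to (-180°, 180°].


arg(z1*z2) = 94° - 158° = -64°
Normalized to (-180°, 180°]: -64°

-64°


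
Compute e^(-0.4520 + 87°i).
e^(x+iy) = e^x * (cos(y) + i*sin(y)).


e^-0.4520 = 0.6364
cos(87°) = 0.0523
sin(87°) = 0.9986
Real = 0.6364*0.0523 = 0.0333
Imag = 0.6364*0.9986 = 0.6355

0.0333 + 0.6355i


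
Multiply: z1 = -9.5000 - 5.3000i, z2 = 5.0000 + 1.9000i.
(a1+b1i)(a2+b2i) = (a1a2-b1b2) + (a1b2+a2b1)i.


Real = -9.5*5 - (-5.3)*1.9 = -47.5 - (-10.07) = -37.43
Imag = -9.5*1.9 + 5*(-5.3) = -18.05 - (26.5) = -44.55

-37.4300 - 44.5500i


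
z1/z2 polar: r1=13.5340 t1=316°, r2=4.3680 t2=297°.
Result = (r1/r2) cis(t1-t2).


r = 13.5340 / 4.3680 = 3.0984
theta = 316° - 297° = 19° = 19° (mod 360)

3.0984 cis(19°)


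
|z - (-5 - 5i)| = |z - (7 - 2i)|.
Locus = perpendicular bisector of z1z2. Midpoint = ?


Equal distances means the locus is the perpendicular bisector of z1 and z2.
Midpoint = ((-5+7)/2, (-5+(-2))/2) = (1.0000, -3.5000)

Perpendicular bisector through (1.0000, -3.5000)


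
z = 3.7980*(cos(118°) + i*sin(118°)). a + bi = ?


a = 3.7980*cos(118°) = 3.7980*(-0.469472) = -1.7831
b = 3.7980*sin(118°) = 3.7980*0.88295 = 3.3534

-1.7831 + 3.3534i


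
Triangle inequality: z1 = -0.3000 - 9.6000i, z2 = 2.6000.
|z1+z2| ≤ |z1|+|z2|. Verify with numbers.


|z1| = sqrt((-0.3)^2 + (-9.6)^2) = sqrt(92.25) = 9.6047
|z2| = sqrt(2.6^2 + 0^2) = sqrt(6.76) = 2.6000
z1+z2 = 2.3000 - 9.6000i
|z1+z2| = sqrt(97.45) = 9.8717
|z1|+|z2| = 9.6047 + 2.6000 = 12.2047

|z1+z2| = 9.8717 ≤ |z1|+|z2| = 12.2047 (verified)


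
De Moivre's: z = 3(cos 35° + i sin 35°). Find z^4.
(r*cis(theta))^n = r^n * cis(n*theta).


r^4 = 3^4 = 81
n*theta = 4*35° = 140° = 140° (mod 360)
a = 81*cos(140°) = -62.0496
b = 81*sin(140°) = 52.0658

81 cis(140°) = -62.0496 + 52.0658i


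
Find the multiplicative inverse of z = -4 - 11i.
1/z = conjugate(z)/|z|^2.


|z|^2 = 16+121 = 137
1/z = (-4 + 11i)/137

1/z = -0.0292 + 0.0803i


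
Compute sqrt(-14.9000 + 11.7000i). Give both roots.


|z| = sqrt(222.01+136.89) = 18.9447
sqrt((|z|+a)/2) = sqrt((18.9447+(-14.9))/2) = sqrt(2.0223) = 1.4221
sqrt((|z|-a)/2) = sqrt((18.9447-(-14.9))/2) = sqrt(16.9223) = 4.1137

±(1.4221 + 4.1137i) i.e. 1.4221 + 4.1137i and -1.4221 - 4.1137i


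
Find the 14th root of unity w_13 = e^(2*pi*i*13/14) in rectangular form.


Angle = 360*13/14 = 334.2857°
a = cos(334.2857°) = 0.9010
b = sin(334.2857°) = -0.4339

0.9010 - 0.4339i


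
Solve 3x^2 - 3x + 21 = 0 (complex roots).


disc = (-3)^2 - 4*3*21 = 9 - 252 = -243
sqrt(|disc|) = sqrt(243) = 15.5885
Real part = 3/(2*3) = 0.5000
Imag part = 15.5885/(2*3) = 2.5981

0.5000 ± 2.5981i


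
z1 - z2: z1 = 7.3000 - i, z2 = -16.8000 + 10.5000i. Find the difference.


Real: 7.3 + 16.8 = 24.1
Imag: -1 - 10.5 = -11.5

24.1000 - 11.5000i


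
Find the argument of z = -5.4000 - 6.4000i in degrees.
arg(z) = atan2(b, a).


Re = -5.4, Im = -6.4
arg = atan2(-6.4, -5.4) = -130.1560 degrees

arg(z) = -130.1560 degrees


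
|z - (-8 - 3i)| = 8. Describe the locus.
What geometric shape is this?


|z - z0| = r is a circle with center z0 and radius r.
Center = (-8, -3), radius = 8

Circle with center (-8, -3) and radius 8


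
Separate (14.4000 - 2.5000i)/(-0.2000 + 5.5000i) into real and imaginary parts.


Multiply by conjugate: (14.4000 - 2.5000i)(-0.2000 - 5.5000i) / ((-0.2)^2 + 5.5^2)
Numerator real = 14.4*(-0.2) - (2.5)*5.5 = -16.63
Numerator imag = -2.5*(-0.2) - 14.4*5.5 = -78.7
Denominator = 30.29
Re(z) = -16.63/30.29 = -0.5490
Im(z) = -78.7/30.29 = -2.5982

Re(z) = -0.5490, Im(z) = -2.5982


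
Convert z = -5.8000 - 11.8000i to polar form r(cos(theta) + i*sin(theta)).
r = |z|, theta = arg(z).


r = sqrt(33.64+139.24) = sqrt(172.88) = 13.1484
theta = atan2(-11.8, -5.8) = -116.1753 degrees

r = 13.1484, theta = -116.1753 degrees


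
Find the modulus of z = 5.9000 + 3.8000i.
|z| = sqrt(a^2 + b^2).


|z| = sqrt(5.9^2 + 3.8^2) = sqrt(34.81 + 14.44) = sqrt(49.25) = 7.0178

|z| = 7.0178


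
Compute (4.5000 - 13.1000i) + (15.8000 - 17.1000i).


Real: 4.5 + 15.8 = 20.3
Imag: -13.1 - 17.1 = -30.2

20.3000 - 30.2000i


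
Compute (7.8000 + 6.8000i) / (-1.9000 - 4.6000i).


Conjugate of z2 = -1.9000 + 4.6000i
Numerator: (7.8000 + 6.8000i)(-1.9000 + 4.6000i) = -46.1000 + 22.9600i
Denominator: (-1.9)^2 + (-4.6)^2 = 24.77
Result = (-46.1000 + 22.9600i)/24.77

-1.8611 + 0.9269i


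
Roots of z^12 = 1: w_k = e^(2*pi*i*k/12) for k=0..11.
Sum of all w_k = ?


The sum of all 12th roots of unity is 0.
Geometric series: (1 - w^12)/(1 - w) = (1-1)/(1-w) = 0 since w^12 = 1, w ≠ 1.
Alternatively: coefficient of z^11 in z^12 - 1 is 0.

0


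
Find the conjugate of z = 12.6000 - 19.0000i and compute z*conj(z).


z_bar = 12.6000 + 19.0000i
z*z_bar = 12.6^2 + (-19)^2 = 158.76 + 361 = 519.76

z_bar = 12.6000 + 19.0000i, z*z_bar = 519.76


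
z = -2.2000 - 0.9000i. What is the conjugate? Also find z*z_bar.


z_bar = -2.2000 + 0.9000i
z*z_bar = (-2.2)^2 + (-0.9)^2 = 4.84 + 0.81 = 5.65

z_bar = -2.2000 + 0.9000i, z*z_bar = 5.65


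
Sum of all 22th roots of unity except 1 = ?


With w = e^(2*pi*i/22), all 22 of the 22th roots of unity w^0 = 1, w, ..., w^(21) sum to 0: 1 + w + ... + w^(21) = (1 - w^22)/(1 - w) = 0 since w^22 = 1, w ≠ 1.
Removing the root 1: w + w^2 + ... + w^(21) = 0 - 1 = -1

Sum = -1


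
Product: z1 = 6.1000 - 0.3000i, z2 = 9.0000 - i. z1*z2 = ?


Real = 6.1*9 - (-0.3)*(-1) = 54.9 - 0.3 = 54.6
Imag = 6.1*(-1) + 9*(-0.3) = -6.1 - (2.7) = -8.8

54.6000 - 8.8000i


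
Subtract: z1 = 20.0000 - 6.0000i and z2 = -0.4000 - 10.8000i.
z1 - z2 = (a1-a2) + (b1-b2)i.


Real: 20 + 0.4 = 20.4
Imag: -6 + 10.8 = 4.8

20.4000 + 4.8000i


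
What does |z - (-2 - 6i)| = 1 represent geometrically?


|z - z0| = r is a circle with center z0 and radius r.
Center = (-2, -6), radius = 1

Circle with center (-2, -6) and radius 1


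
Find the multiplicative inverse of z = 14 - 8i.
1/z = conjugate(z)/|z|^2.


|z|^2 = 196+64 = 260
1/z = (14 + 8i)/260

1/z = 0.0538 + 0.0308i


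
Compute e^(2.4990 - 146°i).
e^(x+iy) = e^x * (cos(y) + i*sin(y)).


e^2.4990 = 12.1703
cos(-146°) = -0.82904
sin(-146°) = -0.5592
Real = 12.1703*(-0.82904) = -10.0897
Imag = 12.1703*(-0.5592) = -6.8056

-10.0897 - 6.8056i


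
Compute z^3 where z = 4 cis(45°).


r^3 = 4^3 = 64
n*theta = 3*45° = 135° = 135° (mod 360)
a = 64*cos(135°) = -45.2548
b = 64*sin(135°) = 45.2548

64 cis(135°) = -45.2548 + 45.2548i


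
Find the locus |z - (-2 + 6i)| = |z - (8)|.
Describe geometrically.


Equal distances means the locus is the perpendicular bisector of z1 and z2.
Midpoint = ((-2+8)/2, (6+0)/2) = (3.0000, 3.0000)

Perpendicular bisector through (3.0000, 3.0000)


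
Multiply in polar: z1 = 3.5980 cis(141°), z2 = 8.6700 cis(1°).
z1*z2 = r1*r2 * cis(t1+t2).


r = 3.5980 * 8.6700 = 31.1947
theta = 141° + 1° = 142° = 142° (mod 360)

31.1947 cis(142°)


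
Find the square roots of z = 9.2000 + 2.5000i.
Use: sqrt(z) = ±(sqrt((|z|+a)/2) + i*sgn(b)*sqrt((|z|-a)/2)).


|z| = sqrt(84.64+6.25) = 9.5336
sqrt((|z|+a)/2) = sqrt((9.5336+9.2)/2) = sqrt(9.3668) = 3.0605
sqrt((|z|-a)/2) = sqrt((9.5336-9.2)/2) = sqrt(0.1668) = 0.4084

±(3.0605 + 0.4084i) i.e. 3.0605 + 0.4084i and -3.0605 - 0.4084i


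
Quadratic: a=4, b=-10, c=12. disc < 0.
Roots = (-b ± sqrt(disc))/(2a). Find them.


disc = (-10)^2 - 4*4*12 = 100 - 192 = -92
sqrt(|disc|) = sqrt(92) = 9.5917
Real part = 10/(2*4) = 1.2500
Imag part = 9.5917/(2*4) = 1.1990

1.2500 ± 1.1990i


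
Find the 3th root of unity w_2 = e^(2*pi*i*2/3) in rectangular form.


Angle = 360*2/3 = 240°
a = cos(240°) = -0.5000
b = sin(240°) = -0.8660

-0.5000 - 0.8660i


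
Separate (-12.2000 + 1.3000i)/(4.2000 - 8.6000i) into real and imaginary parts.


Multiply by conjugate: (-12.2000 + 1.3000i)(4.2000 + 8.6000i) / (4.2^2 + (-8.6)^2)
Numerator real = -12.2*4.2 + 1.3*(-8.6) = -62.42
Numerator imag = 1.3*4.2 - (-12.2)*(-8.6) = -99.46
Denominator = 91.6
Re(z) = -62.42/91.6 = -0.6814
Im(z) = -99.46/91.6 = -1.0858

Re(z) = -0.6814, Im(z) = -1.0858


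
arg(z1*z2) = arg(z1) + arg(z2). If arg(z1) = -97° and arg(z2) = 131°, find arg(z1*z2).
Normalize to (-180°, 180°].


arg(z1*z2) = -97° + 131° = 34°
Normalized to (-180°, 180°]: 34°

34°


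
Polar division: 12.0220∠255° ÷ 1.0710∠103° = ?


r = 12.0220 / 1.0710 = 11.2250
theta = 255° - 103° = 152° = 152° (mod 360)

11.2250 cis(152°)


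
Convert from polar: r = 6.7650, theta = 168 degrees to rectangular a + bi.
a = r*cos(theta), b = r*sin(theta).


a = 6.7650*cos(168°) = 6.7650*(-0.97815) = -6.6172
b = 6.7650*sin(168°) = 6.7650*0.20791 = 1.4065

-6.6172 + 1.4065i


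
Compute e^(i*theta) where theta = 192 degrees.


cos(192°) = -0.9781
sin(192°) = -0.2079

e^(i*192°) = -0.9781 - 0.2079i


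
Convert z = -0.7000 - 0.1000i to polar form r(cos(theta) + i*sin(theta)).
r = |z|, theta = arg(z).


r = sqrt(0.49+0.01) = sqrt(0.5) = 0.7071
theta = atan2(-0.1, -0.7) = -171.8699 degrees

r = 0.7071, theta = -171.8699 degrees


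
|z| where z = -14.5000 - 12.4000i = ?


|z| = sqrt((-14.5)^2 + (-12.4)^2) = sqrt(210.25 + 153.76) = sqrt(364.01) = 19.0790

|z| = 19.0790


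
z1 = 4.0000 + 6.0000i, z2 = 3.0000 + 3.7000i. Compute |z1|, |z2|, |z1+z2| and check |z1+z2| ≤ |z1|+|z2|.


|z1| = sqrt(4^2 + 6^2) = sqrt(52) = 7.2111
|z2| = sqrt(3^2 + 3.7^2) = sqrt(22.69) = 4.7634
z1+z2 = 7.0000 + 9.7000i
|z1+z2| = sqrt(143.09) = 11.9620
|z1|+|z2| = 7.2111 + 4.7634 = 11.9745

|z1+z2| = 11.9620 ≤ |z1|+|z2| = 11.9745 (verified)


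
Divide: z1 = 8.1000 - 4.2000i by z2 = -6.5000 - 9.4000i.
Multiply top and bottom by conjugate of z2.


Conjugate of z2 = -6.5000 + 9.4000i
Numerator: (8.1000 - 4.2000i)(-6.5000 + 9.4000i) = -13.1700 + 103.4400i
Denominator: (-6.5)^2 + (-9.4)^2 = 130.61
Result = (-13.1700 + 103.4400i)/130.61

-0.1008 + 0.7920i


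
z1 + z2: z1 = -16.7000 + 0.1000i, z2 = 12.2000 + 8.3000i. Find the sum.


Real: -16.7 + 12.2 = -4.5
Imag: 0.1 + 8.3 = 8.4

-4.5000 + 8.4000i


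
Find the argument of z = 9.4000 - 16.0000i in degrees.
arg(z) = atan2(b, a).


Re = 9.4, Im = -16
arg = atan2(-16, 9.4) = -59.5658 degrees

arg(z) = -59.5658 degrees


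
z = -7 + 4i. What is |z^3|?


|z| = sqrt(49+16) = sqrt(65) = 8.0623
|z^3| = |z|^3 = (sqrt(65))^3 = 65*sqrt(65)

|z^3| = 65*sqrt(65) ≈ 524.0468


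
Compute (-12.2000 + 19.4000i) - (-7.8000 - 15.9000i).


Real: -12.2 + 7.8 = -4.4
Imag: 19.4 + 15.9 = 35.3

-4.4000 + 35.3000i


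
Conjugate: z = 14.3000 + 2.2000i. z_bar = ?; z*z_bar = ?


z_bar = 14.3000 - 2.2000i
z*z_bar = 14.3^2 + 2.2^2 = 204.49 + 4.84 = 209.33

z_bar = 14.3000 - 2.2000i, z*z_bar = 209.33


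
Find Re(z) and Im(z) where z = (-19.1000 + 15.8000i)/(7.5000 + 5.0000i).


Multiply by conjugate: (-19.1000 + 15.8000i)(7.5000 - 5.0000i) / (7.5^2 + 5^2)
Numerator real = -19.1*7.5 + 15.8*5 = -64.25
Numerator imag = 15.8*7.5 - (-19.1)*5 = 214
Denominator = 81.25
Re(z) = -64.25/81.25 = -0.7908
Im(z) = 214/81.25 = 2.6338

Re(z) = -0.7908, Im(z) = 2.6338


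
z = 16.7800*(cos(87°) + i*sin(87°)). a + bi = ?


a = 16.7800*cos(87°) = 16.7800*0.052336 = 0.8782
b = 16.7800*sin(87°) = 16.7800*0.99863 = 16.7570

0.8782 + 16.7570i


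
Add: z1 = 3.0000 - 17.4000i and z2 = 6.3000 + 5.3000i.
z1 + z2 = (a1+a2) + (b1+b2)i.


Real: 3 + 6.3 = 9.3
Imag: -17.4 + 5.3 = -12.1

9.3000 - 12.1000i


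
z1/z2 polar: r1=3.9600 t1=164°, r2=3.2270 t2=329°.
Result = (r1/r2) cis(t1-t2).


r = 3.9600 / 3.2270 = 1.2271
theta = 164° - 329° = -165° = 195° (mod 360)

1.2271 cis(195°)


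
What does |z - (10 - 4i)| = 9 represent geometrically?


|z - z0| = r is a circle with center z0 and radius r.
Center = (10, -4), radius = 9

Circle with center (10, -4) and radius 9


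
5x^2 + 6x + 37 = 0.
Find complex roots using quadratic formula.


disc = 6^2 - 4*5*37 = 36 - 740 = -704
sqrt(|disc|) = sqrt(704) = 26.5330
Real part = -6/(2*5) = -0.6000
Imag part = 26.5330/(2*5) = 2.6533

-0.6000 ± 2.6533i


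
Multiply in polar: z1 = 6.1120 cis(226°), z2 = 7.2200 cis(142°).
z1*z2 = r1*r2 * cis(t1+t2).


r = 6.1120 * 7.2200 = 44.1286
theta = 226° + 142° = 368° = 8° (mod 360)

44.1286 cis(8°)


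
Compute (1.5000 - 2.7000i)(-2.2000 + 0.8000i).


Real = 1.5*(-2.2) - (-2.7)*0.8 = -3.3 - (-2.16) = -1.14
Imag = 1.5*0.8 - (2.2)*(-2.7) = 1.2 + 5.94 = 7.14

-1.1400 + 7.1400i


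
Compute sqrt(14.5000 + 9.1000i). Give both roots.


|z| = sqrt(210.25+82.81) = 17.1190
sqrt((|z|+a)/2) = sqrt((17.1190+14.5)/2) = sqrt(15.8095) = 3.9761
sqrt((|z|-a)/2) = sqrt((17.1190-14.5)/2) = sqrt(1.3095) = 1.1443

±(3.9761 + 1.1443i) i.e. 3.9761 + 1.1443i and -3.9761 - 1.1443i


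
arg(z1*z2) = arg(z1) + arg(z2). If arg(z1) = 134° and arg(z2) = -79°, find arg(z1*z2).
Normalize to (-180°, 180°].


arg(z1*z2) = 134° - 79° = 55°
Normalized to (-180°, 180°]: 55°

55°


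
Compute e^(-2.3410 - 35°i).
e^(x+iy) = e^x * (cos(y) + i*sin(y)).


e^-2.3410 = 0.0962
cos(-35°) = 0.8192
sin(-35°) = -0.5736
Real = 0.0962*0.8192 = 0.0788
Imag = 0.0962*(-0.5736) = -0.0552

0.0788 - 0.0552i


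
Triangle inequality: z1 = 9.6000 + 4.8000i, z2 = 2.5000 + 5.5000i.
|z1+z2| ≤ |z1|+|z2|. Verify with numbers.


|z1| = sqrt(9.6^2 + 4.8^2) = sqrt(115.2) = 10.7331
|z2| = sqrt(2.5^2 + 5.5^2) = sqrt(36.5) = 6.0415
z1+z2 = 12.1000 + 10.3000i
|z1+z2| = sqrt(252.5) = 15.8902
|z1|+|z2| = 10.7331 + 6.0415 = 16.7746

|z1+z2| = 15.8902 ≤ |z1|+|z2| = 16.7746 (verified)


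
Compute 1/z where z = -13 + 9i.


|z|^2 = 169+81 = 250
1/z = (-13 - 9i)/250

1/z = -0.0520 - 0.0360i


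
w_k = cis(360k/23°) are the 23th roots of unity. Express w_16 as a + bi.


Angle = 360*16/23 = 250.4348°
a = cos(250.4348°) = -0.3349
b = sin(250.4348°) = -0.9423

-0.3349 - 0.9423i


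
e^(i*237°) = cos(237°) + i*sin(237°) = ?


cos(237°) = -0.5446
sin(237°) = -0.8387

e^(i*237°) = -0.5446 - 0.8387i


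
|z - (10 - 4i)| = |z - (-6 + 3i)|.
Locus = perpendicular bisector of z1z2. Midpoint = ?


Equal distances means the locus is the perpendicular bisector of z1 and z2.
Midpoint = ((10+(-6))/2, (-4+3)/2) = (2.0000, -0.5000)

Perpendicular bisector through (2.0000, -0.5000)


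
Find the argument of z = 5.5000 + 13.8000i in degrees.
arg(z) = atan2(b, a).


Re = 5.5, Im = 13.8
arg = atan2(13.8, 5.5) = 68.2702 degrees

arg(z) = 68.2702 degrees
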